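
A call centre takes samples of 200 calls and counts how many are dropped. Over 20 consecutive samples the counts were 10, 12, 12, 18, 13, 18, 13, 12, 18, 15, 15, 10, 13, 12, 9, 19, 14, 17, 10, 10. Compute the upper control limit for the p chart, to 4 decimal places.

p̄ = Σdᵢ / (k·n) = 270 / (20 × 200) = 0.06750
UCL = p̄ + 3·√(p̄(1−p̄)/n) = 0.06750 + 3 × √(0.06750×0.93250/200) = 0.06750 + 3 × 0.01774 = 0.12072

0.1207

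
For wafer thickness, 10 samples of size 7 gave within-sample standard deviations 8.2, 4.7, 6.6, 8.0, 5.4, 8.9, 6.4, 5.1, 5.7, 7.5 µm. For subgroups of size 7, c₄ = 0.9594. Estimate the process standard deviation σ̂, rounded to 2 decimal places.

s̄ = (8.2 + 4.7 + 6.6 + 8.0 + 5.4 + 8.9 + 6.4 + 5.1 + 5.7 + 7.5) / 10 = 6.6500
σ̂ = s̄ / c₄ = 6.6500 / 0.9594 = 6.9314

6.93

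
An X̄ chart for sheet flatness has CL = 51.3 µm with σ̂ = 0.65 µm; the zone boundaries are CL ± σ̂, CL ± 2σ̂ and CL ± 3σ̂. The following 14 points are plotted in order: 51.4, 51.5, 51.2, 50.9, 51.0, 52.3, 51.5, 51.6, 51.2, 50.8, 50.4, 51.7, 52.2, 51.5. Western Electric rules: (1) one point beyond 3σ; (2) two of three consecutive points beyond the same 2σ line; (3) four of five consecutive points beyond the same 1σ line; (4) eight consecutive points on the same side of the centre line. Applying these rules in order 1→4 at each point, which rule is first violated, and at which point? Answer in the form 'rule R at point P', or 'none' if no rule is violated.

none

Zone of each point (C = within 1σ̂, B = 1σ̂–2σ̂, A = 2σ̂–3σ̂, * = beyond 3σ̂; sign = side of CL): 1:+C, 2:+C, 3:-C, 4:-C, 5:-C, 6:+B, 7:+C, 8:+C, 9:-C, 10:-C, 11:-B, 12:+C, 13:+B, 14:+C
No rule fires across all 14 points.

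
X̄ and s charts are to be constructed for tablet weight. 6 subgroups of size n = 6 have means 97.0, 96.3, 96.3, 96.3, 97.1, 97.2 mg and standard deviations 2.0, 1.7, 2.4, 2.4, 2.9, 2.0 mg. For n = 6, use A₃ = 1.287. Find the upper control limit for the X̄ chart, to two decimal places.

99.57

X̄̄ = (97.0 + 96.3 + 96.3 + 96.3 + 97.1 + 97.2) / 6 = 96.7000
s̄ = (2.0 + 1.7 + 2.4 + 2.4 + 2.9 + 2.0) / 6 = 2.2333
UCL = X̄̄ + A₃·s̄ = 96.7000 + 1.287 × 2.2333 = 99.5743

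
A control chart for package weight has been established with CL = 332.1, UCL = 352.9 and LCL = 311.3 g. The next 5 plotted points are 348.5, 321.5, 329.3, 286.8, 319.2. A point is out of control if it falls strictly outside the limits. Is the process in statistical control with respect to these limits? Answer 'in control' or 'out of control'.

out of control

Compare each point to [311.3, 352.9]: sample 4 = 286.8 < LCL.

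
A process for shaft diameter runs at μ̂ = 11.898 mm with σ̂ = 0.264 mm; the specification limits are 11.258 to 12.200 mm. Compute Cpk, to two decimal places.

Cpu = (USL − μ̂) / (3σ̂) = (12.200 − 11.898) / (3 × 0.264) = 0.3813; Cpl = (μ̂ − LSL) / (3σ̂) = (11.898 − 11.258) / (3 × 0.264) = 0.8081; Cpk = min(Cpu, Cpl) = 0.3813

0.38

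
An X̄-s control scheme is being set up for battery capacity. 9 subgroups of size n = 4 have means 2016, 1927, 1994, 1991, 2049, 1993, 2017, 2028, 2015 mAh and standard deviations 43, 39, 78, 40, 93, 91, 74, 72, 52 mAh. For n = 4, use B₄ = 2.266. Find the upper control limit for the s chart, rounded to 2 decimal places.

s̄ = (43 + 39 + 78 + 40 + 93 + 91 + 74 + 72 + 52) / 9 = 64.6667
UCL_s = B₄·s̄ = 2.266 × 64.6667 = 146.5347

146.53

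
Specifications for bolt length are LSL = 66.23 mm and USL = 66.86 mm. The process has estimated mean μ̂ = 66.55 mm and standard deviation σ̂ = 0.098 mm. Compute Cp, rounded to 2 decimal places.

1.07

Cp = (USL − LSL) / (6σ̂) = (66.86 − 66.23) / (6 × 0.098) = 0.6300 / 0.5880 = 1.0714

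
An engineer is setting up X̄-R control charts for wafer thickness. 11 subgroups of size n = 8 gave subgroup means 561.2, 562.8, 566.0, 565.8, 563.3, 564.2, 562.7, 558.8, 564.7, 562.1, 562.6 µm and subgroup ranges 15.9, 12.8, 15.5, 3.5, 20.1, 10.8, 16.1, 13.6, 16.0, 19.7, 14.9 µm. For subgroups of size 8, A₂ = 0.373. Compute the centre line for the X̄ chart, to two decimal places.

563.11

X̄̄ = (561.2 + 562.8 + 566.0 + 565.8 + 563.3 + 564.2 + 562.7 + 558.8 + 564.7 + 562.1 + 562.6) / 11 = 6194.2000 / 11 = 563.1091
CL = X̄̄ = 563.1091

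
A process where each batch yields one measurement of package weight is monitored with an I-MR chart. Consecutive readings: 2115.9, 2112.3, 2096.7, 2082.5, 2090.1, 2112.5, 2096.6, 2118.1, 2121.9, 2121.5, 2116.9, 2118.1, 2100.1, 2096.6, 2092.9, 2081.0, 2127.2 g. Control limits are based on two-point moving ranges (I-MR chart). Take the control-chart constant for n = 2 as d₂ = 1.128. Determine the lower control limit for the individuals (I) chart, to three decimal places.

2073.671

X̄ = (2115.9 + 2112.3 + 2096.7 + 2082.5 + 2090.1 + 2112.5 + 2096.6 + 2118.1 + 2121.9 + 2121.5 + 2116.9 + 2118.1 + 2100.1 + 2096.6 + 2092.9 + 2081.0 + 2127.2) / 17 = 2105.9353
Moving ranges: 3.6, 15.6, 14.2, 7.6, 22.4, 15.9, 21.5, 3.8, 0.4, 4.6, 1.2, 18.0, 3.5, 3.7, 11.9, 46.2; M̄R̄ = 194.1000 / 16 = 12.1312
LCL = X̄ − 3·M̄R̄/d₂ = 2105.9353 − 3 × 12.1312 / 1.128 = 2073.6713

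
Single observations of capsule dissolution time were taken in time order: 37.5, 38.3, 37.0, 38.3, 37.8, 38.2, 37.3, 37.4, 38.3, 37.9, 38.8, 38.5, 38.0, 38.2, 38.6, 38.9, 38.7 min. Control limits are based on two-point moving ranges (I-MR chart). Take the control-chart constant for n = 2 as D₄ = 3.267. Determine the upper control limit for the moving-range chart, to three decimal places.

Moving ranges: 0.8, 1.3, 1.3, 0.5, 0.4, 0.9, 0.1, 0.9, 0.4, 0.9, 0.3, 0.5, 0.2, 0.4, 0.3, 0.2; M̄R̄ = 9.4000 / 16 = 0.5875
UCL_MR = D₄·M̄R̄ = 3.267 × 0.5875 = 1.9194

1.919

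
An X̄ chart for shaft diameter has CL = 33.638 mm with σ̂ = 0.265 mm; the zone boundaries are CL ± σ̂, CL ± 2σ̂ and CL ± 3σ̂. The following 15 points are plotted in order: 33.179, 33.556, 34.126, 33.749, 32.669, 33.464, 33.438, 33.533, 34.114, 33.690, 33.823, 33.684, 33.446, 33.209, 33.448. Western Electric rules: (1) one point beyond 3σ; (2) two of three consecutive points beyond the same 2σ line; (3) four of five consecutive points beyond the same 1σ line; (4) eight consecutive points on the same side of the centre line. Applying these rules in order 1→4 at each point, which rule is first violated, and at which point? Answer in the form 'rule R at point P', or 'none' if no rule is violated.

rule 1 at point 5

Zone of each point (C = within 1σ̂, B = 1σ̂–2σ̂, A = 2σ̂–3σ̂, * = beyond 3σ̂; sign = side of CL): 1:-B, 2:-C, 3:+B, 4:+C, 5:-*, 6:-C, 7:-C, 8:-C, 9:+B, 10:+C, 11:+C, 12:+C, 13:-C, 14:-B, 15:-C
Rule 1 (one point beyond the 3σ limits) is satisfied at point 5.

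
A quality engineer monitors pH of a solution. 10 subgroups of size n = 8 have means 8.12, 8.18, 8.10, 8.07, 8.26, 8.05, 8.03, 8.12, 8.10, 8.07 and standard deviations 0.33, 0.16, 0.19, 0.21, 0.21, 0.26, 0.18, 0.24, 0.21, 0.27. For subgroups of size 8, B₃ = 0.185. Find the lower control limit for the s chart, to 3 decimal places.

0.042

s̄ = (0.33 + 0.16 + 0.19 + 0.21 + 0.21 + 0.26 + 0.18 + 0.24 + 0.21 + 0.27) / 10 = 0.2260
LCL_s = B₃·s̄ = 0.185 × 0.2260 = 0.0418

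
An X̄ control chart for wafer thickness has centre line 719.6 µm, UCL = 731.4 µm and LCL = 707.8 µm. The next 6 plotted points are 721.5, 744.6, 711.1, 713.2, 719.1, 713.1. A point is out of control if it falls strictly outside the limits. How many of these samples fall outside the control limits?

Compare each point to [707.8, 731.4]: sample 2 = 744.6 > UCL.

1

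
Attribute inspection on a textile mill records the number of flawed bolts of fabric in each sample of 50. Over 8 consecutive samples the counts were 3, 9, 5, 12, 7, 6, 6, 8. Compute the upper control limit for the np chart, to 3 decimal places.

14.361

p̄ = Σdᵢ / (k·n) = 56 / (8 × 50) = 0.14000
UCL = np̄ + 3·√(np̄(1−p̄)) = 7.0000 + 3 × √(7.0000×0.86000) = 7.0000 + 3 × 2.4536 = 14.3607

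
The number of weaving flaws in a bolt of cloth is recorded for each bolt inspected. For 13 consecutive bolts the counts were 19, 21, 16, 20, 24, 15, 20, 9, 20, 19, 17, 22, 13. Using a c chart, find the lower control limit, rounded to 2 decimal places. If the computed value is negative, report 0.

5.32

c̄ = (19 + 21 + 16 + 20 + 24 + 15 + 20 + 9 + 20 + 19 + 17 + 22 + 13) / 13 = 235 / 13 = 18.0769
LCL = c̄ − 3√c̄ = 18.0769 − 3 × 4.2517 = 5.3218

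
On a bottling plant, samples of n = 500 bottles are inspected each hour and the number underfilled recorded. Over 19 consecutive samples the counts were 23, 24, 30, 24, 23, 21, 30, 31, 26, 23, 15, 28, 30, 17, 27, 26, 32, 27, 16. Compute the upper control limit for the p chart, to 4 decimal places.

0.0790

p̄ = Σdᵢ / (k·n) = 473 / (19 × 500) = 0.04979
UCL = p̄ + 3·√(p̄(1−p̄)/n) = 0.04979 + 3 × √(0.04979×0.95021/500) = 0.04979 + 3 × 0.00973 = 0.07897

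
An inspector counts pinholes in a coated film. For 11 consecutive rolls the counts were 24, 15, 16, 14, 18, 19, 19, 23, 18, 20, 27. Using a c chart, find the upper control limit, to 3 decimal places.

32.565

c̄ = (24 + 15 + 16 + 14 + 18 + 19 + 19 + 23 + 18 + 20 + 27) / 11 = 213 / 11 = 19.3636
UCL = c̄ + 3√c̄ = 19.3636 + 3 × √19.3636 = 19.3636 + 3 × 4.4004 = 32.5649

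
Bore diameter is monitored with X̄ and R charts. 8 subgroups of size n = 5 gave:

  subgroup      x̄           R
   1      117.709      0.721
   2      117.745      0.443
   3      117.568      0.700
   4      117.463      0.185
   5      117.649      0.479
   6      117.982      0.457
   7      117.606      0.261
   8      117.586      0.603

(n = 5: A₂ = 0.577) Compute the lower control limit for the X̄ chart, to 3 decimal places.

X̄̄ = (117.709 + 117.745 + 117.568 + 117.463 + 117.649 + 117.982 + 117.606 + 117.586) / 8 = 941.3080 / 8 = 117.6635
R̄ = (0.721 + 0.443 + 0.700 + 0.185 + 0.479 + 0.457 + 0.261 + 0.603) / 8 = 3.8490 / 8 = 0.4811
LCL = X̄̄ − A₂·R̄ = 117.6635 − 0.577 × 0.4811 = 117.3859

117.386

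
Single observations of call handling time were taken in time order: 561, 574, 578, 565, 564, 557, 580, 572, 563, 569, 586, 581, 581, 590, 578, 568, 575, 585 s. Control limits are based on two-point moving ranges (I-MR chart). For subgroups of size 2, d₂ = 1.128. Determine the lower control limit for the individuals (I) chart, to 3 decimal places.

549.630

X̄ = (561 + 574 + 578 + 565 + 564 + 557 + 580 + 572 + 563 + 569 + 586 + 581 + 581 + 590 + 578 + 568 + 575 + 585) / 18 = 573.7222
Moving ranges: 13, 4, 13, 1, 7, 23, 8, 9, 6, 17, 5, 0, 9, 12, 10, 7, 10; M̄R̄ = 154.0000 / 17 = 9.0588
LCL = X̄ − 3·M̄R̄/d₂ = 573.7222 − 3 × 9.0588 / 1.128 = 549.6296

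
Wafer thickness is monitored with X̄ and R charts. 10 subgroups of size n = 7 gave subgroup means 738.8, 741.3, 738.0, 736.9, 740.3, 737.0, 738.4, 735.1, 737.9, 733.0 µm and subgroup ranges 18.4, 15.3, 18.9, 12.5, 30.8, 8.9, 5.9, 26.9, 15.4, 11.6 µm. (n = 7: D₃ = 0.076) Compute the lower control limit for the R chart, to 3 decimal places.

1.251

R̄ = (18.4 + 15.3 + 18.9 + 12.5 + 30.8 + 8.9 + 5.9 + 26.9 + 15.4 + 11.6) / 10 = 164.6000 / 10 = 16.4600
LCL_R = D₃·R̄ = 0.076 × 16.4600 = 1.2510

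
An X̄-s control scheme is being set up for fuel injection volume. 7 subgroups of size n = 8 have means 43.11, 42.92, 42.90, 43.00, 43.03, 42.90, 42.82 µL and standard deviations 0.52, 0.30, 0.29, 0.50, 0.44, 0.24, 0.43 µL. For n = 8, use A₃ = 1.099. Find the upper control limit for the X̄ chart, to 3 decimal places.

X̄̄ = (43.11 + 42.92 + 42.90 + 43.00 + 43.03 + 42.90 + 42.82) / 7 = 42.9543
s̄ = (0.52 + 0.30 + 0.29 + 0.50 + 0.44 + 0.24 + 0.43) / 7 = 0.3886
UCL = X̄̄ + A₃·s̄ = 42.9543 + 1.099 × 0.3886 = 43.3813

43.381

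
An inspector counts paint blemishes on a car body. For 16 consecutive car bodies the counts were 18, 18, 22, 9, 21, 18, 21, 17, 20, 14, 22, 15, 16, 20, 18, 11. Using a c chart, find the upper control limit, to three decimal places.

c̄ = (18 + 18 + 22 + 9 + 21 + 18 + 21 + 17 + 20 + 14 + 22 + 15 + 16 + 20 + 18 + 11) / 16 = 280 / 16 = 17.5000
UCL = c̄ + 3√c̄ = 17.5000 + 3 × √17.5000 = 17.5000 + 3 × 4.1833 = 30.0499

30.050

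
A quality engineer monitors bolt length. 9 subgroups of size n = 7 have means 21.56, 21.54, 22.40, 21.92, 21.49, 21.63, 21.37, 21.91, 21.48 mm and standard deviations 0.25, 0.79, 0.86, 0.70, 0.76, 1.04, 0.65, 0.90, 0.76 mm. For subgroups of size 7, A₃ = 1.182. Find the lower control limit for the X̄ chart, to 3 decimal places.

20.819

X̄̄ = (21.56 + 21.54 + 22.40 + 21.92 + 21.49 + 21.63 + 21.37 + 21.91 + 21.48) / 9 = 21.7000
s̄ = (0.25 + 0.79 + 0.86 + 0.70 + 0.76 + 1.04 + 0.65 + 0.90 + 0.76) / 9 = 0.7456
LCL = X̄̄ − A₃·s̄ = 21.7000 − 1.182 × 0.7456 = 20.8188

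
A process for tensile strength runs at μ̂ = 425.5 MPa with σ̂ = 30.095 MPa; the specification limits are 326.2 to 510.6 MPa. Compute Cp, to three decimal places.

Cp = (USL − LSL) / (6σ̂) = (510.6 − 326.2) / (6 × 30.095) = 184.4000 / 180.5700 = 1.0212

1.021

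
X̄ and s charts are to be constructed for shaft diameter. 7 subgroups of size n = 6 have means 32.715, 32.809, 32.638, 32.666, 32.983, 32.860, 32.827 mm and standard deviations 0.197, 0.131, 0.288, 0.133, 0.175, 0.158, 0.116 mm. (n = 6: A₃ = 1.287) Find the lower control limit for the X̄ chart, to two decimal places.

32.57

X̄̄ = (32.715 + 32.809 + 32.638 + 32.666 + 32.983 + 32.860 + 32.827) / 7 = 32.7854
s̄ = (0.197 + 0.131 + 0.288 + 0.133 + 0.175 + 0.158 + 0.116) / 7 = 0.1711
LCL = X̄̄ − A₃·s̄ = 32.7854 − 1.287 × 0.1711 = 32.5652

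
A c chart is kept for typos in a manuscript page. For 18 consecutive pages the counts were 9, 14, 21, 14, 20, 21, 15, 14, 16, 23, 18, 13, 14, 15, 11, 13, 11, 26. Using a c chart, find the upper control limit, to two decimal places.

28.00

c̄ = (9 + 14 + 21 + 14 + 20 + 21 + 15 + 14 + 16 + 23 + 18 + 13 + 14 + 15 + 11 + 13 + 11 + 26) / 18 = 288 / 18 = 16.0000
UCL = c̄ + 3√c̄ = 16.0000 + 3 × √16.0000 = 16.0000 + 3 × 4.0000 = 28.0000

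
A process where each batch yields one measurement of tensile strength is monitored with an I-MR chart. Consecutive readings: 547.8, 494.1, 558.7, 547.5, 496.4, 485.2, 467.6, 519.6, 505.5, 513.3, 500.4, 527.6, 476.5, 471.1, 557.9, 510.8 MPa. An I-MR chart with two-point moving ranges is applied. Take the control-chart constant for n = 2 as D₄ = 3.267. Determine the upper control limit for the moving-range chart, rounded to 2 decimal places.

111.91

Moving ranges: 53.7, 64.6, 11.2, 51.1, 11.2, 17.6, 52.0, 14.1, 7.8, 12.9, 27.2, 51.1, 5.4, 86.8, 47.1; M̄R̄ = 513.8000 / 15 = 34.2533
UCL_MR = D₄·M̄R̄ = 3.267 × 34.2533 = 111.9056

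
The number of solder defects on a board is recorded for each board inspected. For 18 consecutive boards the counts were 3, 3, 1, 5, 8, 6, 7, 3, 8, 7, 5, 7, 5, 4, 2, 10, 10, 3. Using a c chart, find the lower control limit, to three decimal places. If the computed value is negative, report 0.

c̄ = (3 + 3 + 1 + 5 + 8 + 6 + 7 + 3 + 8 + 7 + 5 + 7 + 5 + 4 + 2 + 10 + 10 + 3) / 18 = 97 / 18 = 5.3889
LCL = c̄ − 3√c̄ = 5.3889 − 3 × 2.3214 = -1.5753 → 0 (cannot be negative)

0.000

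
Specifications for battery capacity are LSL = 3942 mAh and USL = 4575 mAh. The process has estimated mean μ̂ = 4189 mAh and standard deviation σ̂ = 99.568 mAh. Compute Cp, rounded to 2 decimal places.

Cp = (USL − LSL) / (6σ̂) = (4575 − 3942) / (6 × 99.568) = 633.0000 / 597.4080 = 1.0596

1.06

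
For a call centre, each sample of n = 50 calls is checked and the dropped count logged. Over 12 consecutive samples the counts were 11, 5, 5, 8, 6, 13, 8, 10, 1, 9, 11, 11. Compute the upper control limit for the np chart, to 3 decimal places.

p̄ = Σdᵢ / (k·n) = 98 / (12 × 50) = 0.16333
UCL = np̄ + 3·√(np̄(1−p̄)) = 8.1667 + 3 × √(8.1667×0.83667) = 8.1667 + 3 × 2.6140 = 16.0085

16.009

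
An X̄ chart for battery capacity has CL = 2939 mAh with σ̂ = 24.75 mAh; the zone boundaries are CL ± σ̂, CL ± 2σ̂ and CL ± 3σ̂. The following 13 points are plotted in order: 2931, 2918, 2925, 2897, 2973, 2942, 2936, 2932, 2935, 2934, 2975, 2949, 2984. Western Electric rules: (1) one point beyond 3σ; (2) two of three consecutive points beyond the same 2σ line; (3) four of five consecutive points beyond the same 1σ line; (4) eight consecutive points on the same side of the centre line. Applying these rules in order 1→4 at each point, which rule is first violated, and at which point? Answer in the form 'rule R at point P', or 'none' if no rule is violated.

Zone of each point (C = within 1σ̂, B = 1σ̂–2σ̂, A = 2σ̂–3σ̂, * = beyond 3σ̂; sign = side of CL): 1:-C, 2:-C, 3:-C, 4:-B, 5:+B, 6:+C, 7:-C, 8:-C, 9:-C, 10:-C, 11:+B, 12:+C, 13:+B
No rule fires across all 13 points.

none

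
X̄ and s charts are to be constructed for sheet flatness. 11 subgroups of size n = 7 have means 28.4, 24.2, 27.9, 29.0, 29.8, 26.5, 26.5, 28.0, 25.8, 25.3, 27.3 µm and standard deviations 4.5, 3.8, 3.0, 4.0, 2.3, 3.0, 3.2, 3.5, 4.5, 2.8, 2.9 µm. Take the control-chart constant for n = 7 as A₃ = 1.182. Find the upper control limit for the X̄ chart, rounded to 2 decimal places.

X̄̄ = (28.4 + 24.2 + 27.9 + 29.0 + 29.8 + 26.5 + 26.5 + 28.0 + 25.8 + 25.3 + 27.3) / 11 = 27.1545
s̄ = (4.5 + 3.8 + 3.0 + 4.0 + 2.3 + 3.0 + 3.2 + 3.5 + 4.5 + 2.8 + 2.9) / 11 = 3.4091
UCL = X̄̄ + A₃·s̄ = 27.1545 + 1.182 × 3.4091 = 31.1841

31.18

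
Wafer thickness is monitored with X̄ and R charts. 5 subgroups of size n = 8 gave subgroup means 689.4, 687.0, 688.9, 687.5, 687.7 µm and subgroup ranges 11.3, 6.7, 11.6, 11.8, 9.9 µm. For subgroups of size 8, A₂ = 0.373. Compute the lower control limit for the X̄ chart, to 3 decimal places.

X̄̄ = (689.4 + 687.0 + 688.9 + 687.5 + 687.7) / 5 = 3440.5000 / 5 = 688.1000
R̄ = (11.3 + 6.7 + 11.6 + 11.8 + 9.9) / 5 = 51.3000 / 5 = 10.2600
LCL = X̄̄ − A₂·R̄ = 688.1000 − 0.373 × 10.2600 = 684.2730

684.273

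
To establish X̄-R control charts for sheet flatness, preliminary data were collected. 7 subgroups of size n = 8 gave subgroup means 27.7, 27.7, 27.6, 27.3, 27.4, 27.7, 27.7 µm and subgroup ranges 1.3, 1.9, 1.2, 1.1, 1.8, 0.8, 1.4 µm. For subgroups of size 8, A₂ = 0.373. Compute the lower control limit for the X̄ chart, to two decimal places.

X̄̄ = (27.7 + 27.7 + 27.6 + 27.3 + 27.4 + 27.7 + 27.7) / 7 = 193.1000 / 7 = 27.5857
R̄ = (1.3 + 1.9 + 1.2 + 1.1 + 1.8 + 0.8 + 1.4) / 7 = 9.5000 / 7 = 1.3571
LCL = X̄̄ − A₂·R̄ = 27.5857 − 0.373 × 1.3571 = 27.0795

27.08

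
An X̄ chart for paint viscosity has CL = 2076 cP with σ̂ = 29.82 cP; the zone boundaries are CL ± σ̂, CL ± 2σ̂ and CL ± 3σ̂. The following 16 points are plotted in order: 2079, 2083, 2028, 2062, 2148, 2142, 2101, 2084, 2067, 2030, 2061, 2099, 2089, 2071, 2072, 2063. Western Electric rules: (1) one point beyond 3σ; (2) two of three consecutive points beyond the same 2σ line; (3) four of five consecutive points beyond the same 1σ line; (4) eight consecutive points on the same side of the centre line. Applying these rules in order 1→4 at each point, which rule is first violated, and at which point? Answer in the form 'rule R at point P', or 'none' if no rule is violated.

Zone of each point (C = within 1σ̂, B = 1σ̂–2σ̂, A = 2σ̂–3σ̂, * = beyond 3σ̂; sign = side of CL): 1:+C, 2:+C, 3:-B, 4:-C, 5:+A, 6:+A, 7:+C, 8:+C, 9:-C, 10:-B, 11:-C, 12:+C, 13:+C, 14:-C, 15:-C, 16:-C
Rule 2 (two of three consecutive points beyond the same 2σ limit) is satisfied at point 6.

rule 2 at point 6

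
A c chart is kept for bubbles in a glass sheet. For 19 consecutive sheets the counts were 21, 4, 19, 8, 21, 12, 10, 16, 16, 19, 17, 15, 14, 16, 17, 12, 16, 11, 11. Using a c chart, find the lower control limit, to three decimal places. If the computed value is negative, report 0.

c̄ = (21 + 4 + 19 + 8 + 21 + 12 + 10 + 16 + 16 + 19 + 17 + 15 + 14 + 16 + 17 + 12 + 16 + 11 + 11) / 19 = 275 / 19 = 14.4737
LCL = c̄ − 3√c̄ = 14.4737 − 3 × 3.8044 = 3.0604

3.060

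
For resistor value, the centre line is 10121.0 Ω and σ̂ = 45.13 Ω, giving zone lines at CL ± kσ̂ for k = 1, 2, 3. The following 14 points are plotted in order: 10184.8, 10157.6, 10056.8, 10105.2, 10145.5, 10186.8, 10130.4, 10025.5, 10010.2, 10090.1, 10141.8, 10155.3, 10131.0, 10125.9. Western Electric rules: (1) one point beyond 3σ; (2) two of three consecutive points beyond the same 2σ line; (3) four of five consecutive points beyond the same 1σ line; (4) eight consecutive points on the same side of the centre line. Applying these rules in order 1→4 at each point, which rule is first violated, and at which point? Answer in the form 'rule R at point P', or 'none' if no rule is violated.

rule 2 at point 9

Zone of each point (C = within 1σ̂, B = 1σ̂–2σ̂, A = 2σ̂–3σ̂, * = beyond 3σ̂; sign = side of CL): 1:+B, 2:+C, 3:-B, 4:-C, 5:+C, 6:+B, 7:+C, 8:-A, 9:-A, 10:-C, 11:+C, 12:+C, 13:+C, 14:+C
Rule 2 (two of three consecutive points beyond the same 2σ limit) is satisfied at point 9.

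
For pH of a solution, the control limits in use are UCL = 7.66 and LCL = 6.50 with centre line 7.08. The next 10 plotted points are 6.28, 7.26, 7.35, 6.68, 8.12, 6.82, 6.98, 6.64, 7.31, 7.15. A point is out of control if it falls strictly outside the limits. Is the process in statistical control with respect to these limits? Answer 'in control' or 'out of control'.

out of control

Compare each point to [6.50, 7.66]: sample 1 = 6.28 < LCL; sample 5 = 8.12 > UCL.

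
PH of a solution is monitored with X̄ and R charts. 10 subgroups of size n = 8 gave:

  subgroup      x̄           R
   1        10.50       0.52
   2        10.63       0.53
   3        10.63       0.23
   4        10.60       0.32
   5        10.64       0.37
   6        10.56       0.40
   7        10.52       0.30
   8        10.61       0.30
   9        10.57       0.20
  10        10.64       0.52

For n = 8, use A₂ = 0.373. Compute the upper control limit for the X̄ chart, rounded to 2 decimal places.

X̄̄ = (10.50 + 10.63 + 10.63 + 10.60 + 10.64 + 10.56 + 10.52 + 10.61 + 10.57 + 10.64) / 10 = 105.9000 / 10 = 10.5900
R̄ = (0.52 + 0.53 + 0.23 + 0.32 + 0.37 + 0.40 + 0.30 + 0.30 + 0.20 + 0.52) / 10 = 3.6900 / 10 = 0.3690
UCL = X̄̄ + A₂·R̄ = 10.5900 + 0.373 × 0.3690 = 10.7276

10.73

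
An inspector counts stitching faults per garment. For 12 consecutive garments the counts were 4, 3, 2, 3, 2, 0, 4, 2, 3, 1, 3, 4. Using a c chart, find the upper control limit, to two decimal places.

c̄ = (4 + 3 + 2 + 3 + 2 + 0 + 4 + 2 + 3 + 1 + 3 + 4) / 12 = 31 / 12 = 2.5833
UCL = c̄ + 3√c̄ = 2.5833 + 3 × √2.5833 = 2.5833 + 3 × 1.6073 = 7.4052

7.41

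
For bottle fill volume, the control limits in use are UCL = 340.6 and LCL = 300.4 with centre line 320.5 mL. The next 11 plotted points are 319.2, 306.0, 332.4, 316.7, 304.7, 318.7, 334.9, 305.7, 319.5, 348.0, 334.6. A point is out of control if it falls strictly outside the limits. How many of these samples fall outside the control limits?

1

Compare each point to [300.4, 340.6]: sample 10 = 348.0 > UCL.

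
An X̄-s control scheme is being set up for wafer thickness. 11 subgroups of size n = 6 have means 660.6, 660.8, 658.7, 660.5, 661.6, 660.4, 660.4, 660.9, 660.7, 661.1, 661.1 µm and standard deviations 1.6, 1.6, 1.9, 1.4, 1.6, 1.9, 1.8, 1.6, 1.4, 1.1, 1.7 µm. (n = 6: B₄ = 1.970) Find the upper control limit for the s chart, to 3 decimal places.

s̄ = (1.6 + 1.6 + 1.9 + 1.4 + 1.6 + 1.9 + 1.8 + 1.6 + 1.4 + 1.1 + 1.7) / 11 = 1.6000
UCL_s = B₄·s̄ = 1.970 × 1.6000 = 3.1520

3.152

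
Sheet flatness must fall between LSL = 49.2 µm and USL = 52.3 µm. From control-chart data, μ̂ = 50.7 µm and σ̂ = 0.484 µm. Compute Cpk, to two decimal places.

1.03

Cpu = (USL − μ̂) / (3σ̂) = (52.3 − 50.7) / (3 × 0.484) = 1.1019; Cpl = (μ̂ − LSL) / (3σ̂) = (50.7 − 49.2) / (3 × 0.484) = 1.0331; Cpk = min(Cpu, Cpl) = 1.0331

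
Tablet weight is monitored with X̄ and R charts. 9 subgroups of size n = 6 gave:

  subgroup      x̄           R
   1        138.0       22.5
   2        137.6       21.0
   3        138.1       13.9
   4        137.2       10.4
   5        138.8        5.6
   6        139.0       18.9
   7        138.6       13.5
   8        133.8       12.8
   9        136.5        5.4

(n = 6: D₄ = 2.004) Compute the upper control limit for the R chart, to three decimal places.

R̄ = (22.5 + 21.0 + 13.9 + 10.4 + 5.6 + 18.9 + 13.5 + 12.8 + 5.4) / 9 = 124.0000 / 9 = 13.7778
UCL_R = D₄·R̄ = 2.004 × 13.7778 = 27.6107

27.611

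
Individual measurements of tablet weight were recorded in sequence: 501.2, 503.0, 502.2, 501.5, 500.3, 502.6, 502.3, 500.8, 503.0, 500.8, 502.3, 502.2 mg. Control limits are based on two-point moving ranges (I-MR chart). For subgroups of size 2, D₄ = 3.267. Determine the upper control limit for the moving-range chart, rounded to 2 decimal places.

Moving ranges: 1.8, 0.8, 0.7, 1.2, 2.3, 0.3, 1.5, 2.2, 2.2, 1.5, 0.1; M̄R̄ = 14.6000 / 11 = 1.3273
UCL_MR = D₄·M̄R̄ = 3.267 × 1.3273 = 4.3362

4.34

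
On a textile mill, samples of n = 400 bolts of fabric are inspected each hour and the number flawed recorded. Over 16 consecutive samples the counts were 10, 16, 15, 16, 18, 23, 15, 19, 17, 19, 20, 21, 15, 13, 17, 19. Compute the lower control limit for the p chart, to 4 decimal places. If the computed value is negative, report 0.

0.0123

p̄ = Σdᵢ / (k·n) = 273 / (16 × 400) = 0.04266
LCL = p̄ − 3·√(p̄(1−p̄)/n) = 0.04266 − 3 × 0.01010 = 0.01234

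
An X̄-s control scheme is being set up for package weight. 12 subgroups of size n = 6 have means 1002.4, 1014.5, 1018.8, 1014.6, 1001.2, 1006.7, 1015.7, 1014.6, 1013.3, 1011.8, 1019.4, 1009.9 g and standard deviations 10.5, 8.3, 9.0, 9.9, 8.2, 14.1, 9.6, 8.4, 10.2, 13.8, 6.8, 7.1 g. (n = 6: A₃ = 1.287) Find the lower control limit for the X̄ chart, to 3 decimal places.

999.478

X̄̄ = (1002.4 + 1014.5 + 1018.8 + 1014.6 + 1001.2 + 1006.7 + 1015.7 + 1014.6 + 1013.3 + 1011.8 + 1019.4 + 1009.9) / 12 = 1011.9083
s̄ = (10.5 + 8.3 + 9.0 + 9.9 + 8.2 + 14.1 + 9.6 + 8.4 + 10.2 + 13.8 + 6.8 + 7.1) / 12 = 9.6583
LCL = X̄̄ − A₃·s̄ = 1011.9083 − 1.287 × 9.6583 = 999.4781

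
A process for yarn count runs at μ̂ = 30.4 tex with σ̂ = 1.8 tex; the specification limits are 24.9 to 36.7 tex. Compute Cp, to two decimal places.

1.09

Cp = (USL − LSL) / (6σ̂) = (36.7 − 24.9) / (6 × 1.8) = 11.8000 / 10.8000 = 1.0926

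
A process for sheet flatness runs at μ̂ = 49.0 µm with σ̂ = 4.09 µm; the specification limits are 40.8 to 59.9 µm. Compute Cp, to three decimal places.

Cp = (USL − LSL) / (6σ̂) = (59.9 − 40.8) / (6 × 4.09) = 19.1000 / 24.5400 = 0.7783

0.778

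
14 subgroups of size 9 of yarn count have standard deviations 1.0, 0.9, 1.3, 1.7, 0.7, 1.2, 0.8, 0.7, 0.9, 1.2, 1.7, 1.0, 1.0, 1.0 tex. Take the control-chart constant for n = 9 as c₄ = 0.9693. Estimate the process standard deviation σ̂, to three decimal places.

1.113

s̄ = (1.0 + 0.9 + 1.3 + 1.7 + 0.7 + 1.2 + 0.8 + 0.7 + 0.9 + 1.2 + 1.7 + 1.0 + 1.0 + 1.0) / 14 = 1.0786
σ̂ = s̄ / c₄ = 1.0786 / 0.9693 = 1.1127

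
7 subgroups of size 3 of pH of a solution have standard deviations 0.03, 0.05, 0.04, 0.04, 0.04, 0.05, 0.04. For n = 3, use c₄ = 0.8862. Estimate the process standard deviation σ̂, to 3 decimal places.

0.047

s̄ = (0.03 + 0.05 + 0.04 + 0.04 + 0.04 + 0.05 + 0.04) / 7 = 0.0414
σ̂ = s̄ / c₄ = 0.0414 / 0.8862 = 0.0467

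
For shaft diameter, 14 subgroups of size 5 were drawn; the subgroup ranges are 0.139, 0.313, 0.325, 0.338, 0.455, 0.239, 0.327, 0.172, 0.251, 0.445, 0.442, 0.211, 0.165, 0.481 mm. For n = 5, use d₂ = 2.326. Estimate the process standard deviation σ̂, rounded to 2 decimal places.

R̄ = (0.139 + 0.313 + 0.325 + 0.338 + 0.455 + 0.239 + 0.327 + 0.172 + 0.251 + 0.445 + 0.442 + 0.211 + 0.165 + 0.481) / 14 = 0.3074
σ̂ = R̄ / d₂ = 0.3074 / 2.326 = 0.1321

0.13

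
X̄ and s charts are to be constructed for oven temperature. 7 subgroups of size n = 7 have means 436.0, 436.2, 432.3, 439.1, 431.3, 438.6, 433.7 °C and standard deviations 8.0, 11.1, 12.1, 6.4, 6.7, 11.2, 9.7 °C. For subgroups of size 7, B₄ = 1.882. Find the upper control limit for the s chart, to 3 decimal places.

17.529

s̄ = (8.0 + 11.1 + 12.1 + 6.4 + 6.7 + 11.2 + 9.7) / 7 = 9.3143
UCL_s = B₄·s̄ = 1.882 × 9.3143 = 17.5295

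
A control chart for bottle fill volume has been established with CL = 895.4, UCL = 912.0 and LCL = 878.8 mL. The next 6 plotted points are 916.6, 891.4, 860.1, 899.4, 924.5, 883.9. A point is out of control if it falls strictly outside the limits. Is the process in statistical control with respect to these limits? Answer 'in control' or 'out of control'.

Compare each point to [878.8, 912.0]: sample 1 = 916.6 > UCL; sample 3 = 860.1 < LCL; sample 5 = 924.5 > UCL.

out of control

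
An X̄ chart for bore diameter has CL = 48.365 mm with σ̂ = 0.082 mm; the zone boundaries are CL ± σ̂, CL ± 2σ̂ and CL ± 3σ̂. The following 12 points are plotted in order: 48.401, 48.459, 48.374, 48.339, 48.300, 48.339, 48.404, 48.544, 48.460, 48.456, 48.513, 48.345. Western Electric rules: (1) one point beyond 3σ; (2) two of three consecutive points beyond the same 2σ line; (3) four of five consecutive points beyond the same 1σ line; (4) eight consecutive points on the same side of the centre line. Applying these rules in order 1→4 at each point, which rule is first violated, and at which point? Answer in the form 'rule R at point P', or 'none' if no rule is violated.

Zone of each point (C = within 1σ̂, B = 1σ̂–2σ̂, A = 2σ̂–3σ̂, * = beyond 3σ̂; sign = side of CL): 1:+C, 2:+B, 3:+C, 4:-C, 5:-C, 6:-C, 7:+C, 8:+A, 9:+B, 10:+B, 11:+B, 12:-C
Rule 3 (four of five consecutive points beyond the same 1σ limit) is satisfied at point 11.

rule 3 at point 11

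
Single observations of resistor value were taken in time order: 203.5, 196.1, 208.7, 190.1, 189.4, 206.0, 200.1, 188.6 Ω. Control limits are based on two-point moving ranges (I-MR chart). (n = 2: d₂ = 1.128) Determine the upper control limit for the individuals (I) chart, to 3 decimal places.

225.662

X̄ = (203.5 + 196.1 + 208.7 + 190.1 + 189.4 + 206.0 + 200.1 + 188.6) / 8 = 197.8125
Moving ranges: 7.4, 12.6, 18.6, 0.7, 16.6, 5.9, 11.5; M̄R̄ = 73.3000 / 7 = 10.4714
UCL = X̄ + 3·M̄R̄/d₂ = 197.8125 + 3 × 10.4714 / 1.128 = 225.6620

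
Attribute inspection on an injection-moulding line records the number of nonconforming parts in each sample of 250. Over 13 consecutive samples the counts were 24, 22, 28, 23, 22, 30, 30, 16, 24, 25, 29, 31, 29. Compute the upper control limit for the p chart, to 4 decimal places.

0.1600

p̄ = Σdᵢ / (k·n) = 333 / (13 × 250) = 0.10246
UCL = p̄ + 3·√(p̄(1−p̄)/n) = 0.10246 + 3 × √(0.10246×0.89754/250) = 0.10246 + 3 × 0.01918 = 0.16000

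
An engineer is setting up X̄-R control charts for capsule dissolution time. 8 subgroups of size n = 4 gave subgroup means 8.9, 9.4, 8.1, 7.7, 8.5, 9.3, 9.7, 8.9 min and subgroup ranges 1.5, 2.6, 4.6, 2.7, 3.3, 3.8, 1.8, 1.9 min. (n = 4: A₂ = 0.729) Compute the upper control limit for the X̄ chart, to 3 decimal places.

X̄̄ = (8.9 + 9.4 + 8.1 + 7.7 + 8.5 + 9.3 + 9.7 + 8.9) / 8 = 70.5000 / 8 = 8.8125
R̄ = (1.5 + 2.6 + 4.6 + 2.7 + 3.3 + 3.8 + 1.8 + 1.9) / 8 = 22.2000 / 8 = 2.7750
UCL = X̄̄ + A₂·R̄ = 8.8125 + 0.729 × 2.7750 = 10.8355

10.835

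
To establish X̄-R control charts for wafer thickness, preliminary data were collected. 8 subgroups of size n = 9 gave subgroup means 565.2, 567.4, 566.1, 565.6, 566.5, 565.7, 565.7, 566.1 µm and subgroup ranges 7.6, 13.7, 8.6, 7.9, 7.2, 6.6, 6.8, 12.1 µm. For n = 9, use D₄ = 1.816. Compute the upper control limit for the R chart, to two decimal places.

16.00

R̄ = (7.6 + 13.7 + 8.6 + 7.9 + 7.2 + 6.6 + 6.8 + 12.1) / 8 = 70.5000 / 8 = 8.8125
UCL_R = D₄·R̄ = 1.816 × 8.8125 = 16.0035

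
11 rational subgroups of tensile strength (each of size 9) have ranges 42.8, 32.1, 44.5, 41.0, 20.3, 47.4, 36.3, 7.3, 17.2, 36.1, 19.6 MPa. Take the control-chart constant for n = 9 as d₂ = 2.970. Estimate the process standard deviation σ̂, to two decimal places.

10.55

R̄ = (42.8 + 32.1 + 44.5 + 41.0 + 20.3 + 47.4 + 36.3 + 7.3 + 17.2 + 36.1 + 19.6) / 11 = 31.3273
σ̂ = R̄ / d₂ = 31.3273 / 2.970 = 10.5479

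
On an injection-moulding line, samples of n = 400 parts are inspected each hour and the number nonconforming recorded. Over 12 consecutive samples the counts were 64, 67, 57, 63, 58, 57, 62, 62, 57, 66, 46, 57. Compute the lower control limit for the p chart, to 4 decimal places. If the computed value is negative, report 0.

p̄ = Σdᵢ / (k·n) = 716 / (12 × 400) = 0.14917
LCL = p̄ − 3·√(p̄(1−p̄)/n) = 0.14917 − 3 × 0.01781 = 0.09573

0.0957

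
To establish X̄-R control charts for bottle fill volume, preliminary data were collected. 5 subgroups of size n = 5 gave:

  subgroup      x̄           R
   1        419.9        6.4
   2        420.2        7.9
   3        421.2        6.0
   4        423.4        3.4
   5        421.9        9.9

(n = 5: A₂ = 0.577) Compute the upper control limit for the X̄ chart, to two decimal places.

425.20

X̄̄ = (419.9 + 420.2 + 421.2 + 423.4 + 421.9) / 5 = 2106.6000 / 5 = 421.3200
R̄ = (6.4 + 7.9 + 6.0 + 3.4 + 9.9) / 5 = 33.6000 / 5 = 6.7200
UCL = X̄̄ + A₂·R̄ = 421.3200 + 0.577 × 6.7200 = 425.1974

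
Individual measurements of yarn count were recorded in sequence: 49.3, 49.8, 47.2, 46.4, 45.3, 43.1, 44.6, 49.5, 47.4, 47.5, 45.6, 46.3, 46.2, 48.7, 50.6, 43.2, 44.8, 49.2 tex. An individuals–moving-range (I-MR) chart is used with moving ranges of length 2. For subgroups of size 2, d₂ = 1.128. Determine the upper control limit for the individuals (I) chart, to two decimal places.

52.61

X̄ = (49.3 + 49.8 + 47.2 + 46.4 + 45.3 + 43.1 + 44.6 + 49.5 + 47.4 + 47.5 + 45.6 + 46.3 + 46.2 + 48.7 + 50.6 + 43.2 + 44.8 + 49.2) / 18 = 46.9278
Moving ranges: 0.5, 2.6, 0.8, 1.1, 2.2, 1.5, 4.9, 2.1, 0.1, 1.9, 0.7, 0.1, 2.5, 1.9, 7.4, 1.6, 4.4; M̄R̄ = 36.3000 / 17 = 2.1353
UCL = X̄ + 3·M̄R̄/d₂ = 46.9278 + 3 × 2.1353 / 1.128 = 52.6068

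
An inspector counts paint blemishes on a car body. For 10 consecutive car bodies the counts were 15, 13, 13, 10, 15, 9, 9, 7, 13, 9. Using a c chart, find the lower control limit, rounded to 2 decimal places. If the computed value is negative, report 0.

c̄ = (15 + 13 + 13 + 10 + 15 + 9 + 9 + 7 + 13 + 9) / 10 = 113 / 10 = 11.3000
LCL = c̄ − 3√c̄ = 11.3000 − 3 × 3.3615 = 1.2154

1.22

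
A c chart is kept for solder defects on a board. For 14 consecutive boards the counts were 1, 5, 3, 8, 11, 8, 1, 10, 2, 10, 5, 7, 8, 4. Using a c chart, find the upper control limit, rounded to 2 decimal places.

c̄ = (1 + 5 + 3 + 8 + 11 + 8 + 1 + 10 + 2 + 10 + 5 + 7 + 8 + 4) / 14 = 83 / 14 = 5.9286
UCL = c̄ + 3√c̄ = 5.9286 + 3 × √5.9286 = 5.9286 + 3 × 2.4349 = 13.2332

13.23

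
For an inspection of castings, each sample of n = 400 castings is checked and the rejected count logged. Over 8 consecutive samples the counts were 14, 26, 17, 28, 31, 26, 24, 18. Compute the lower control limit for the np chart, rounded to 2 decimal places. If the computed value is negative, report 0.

p̄ = Σdᵢ / (k·n) = 184 / (8 × 400) = 0.05750
LCL = np̄ − 3·√(np̄(1−p̄)) = 23.0000 − 3 × 4.6559 = 9.0323

9.03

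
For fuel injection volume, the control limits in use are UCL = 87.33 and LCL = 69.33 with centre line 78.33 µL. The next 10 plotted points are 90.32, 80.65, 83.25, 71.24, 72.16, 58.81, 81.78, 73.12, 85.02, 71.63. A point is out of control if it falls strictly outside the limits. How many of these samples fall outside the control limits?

Compare each point to [69.33, 87.33]: sample 1 = 90.32 > UCL; sample 6 = 58.81 < LCL.

2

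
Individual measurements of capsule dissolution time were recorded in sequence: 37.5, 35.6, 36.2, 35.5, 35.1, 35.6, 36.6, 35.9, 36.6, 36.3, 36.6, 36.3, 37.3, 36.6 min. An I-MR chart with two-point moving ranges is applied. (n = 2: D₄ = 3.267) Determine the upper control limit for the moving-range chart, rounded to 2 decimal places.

2.29

Moving ranges: 1.9, 0.6, 0.7, 0.4, 0.5, 1.0, 0.7, 0.7, 0.3, 0.3, 0.3, 1.0, 0.7; M̄R̄ = 9.1000 / 13 = 0.7000
UCL_MR = D₄·M̄R̄ = 3.267 × 0.7000 = 2.2869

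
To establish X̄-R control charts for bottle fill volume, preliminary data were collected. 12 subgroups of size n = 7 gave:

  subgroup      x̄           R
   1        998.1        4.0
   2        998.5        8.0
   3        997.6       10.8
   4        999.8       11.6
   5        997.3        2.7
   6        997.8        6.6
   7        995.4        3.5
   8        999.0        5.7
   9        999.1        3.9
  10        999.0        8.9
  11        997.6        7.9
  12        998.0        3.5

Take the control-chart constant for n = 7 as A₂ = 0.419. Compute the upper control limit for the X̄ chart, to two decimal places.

X̄̄ = (998.1 + 998.5 + 997.6 + 999.8 + 997.3 + 997.8 + 995.4 + 999.0 + 999.1 + 999.0 + 997.6 + 998.0) / 12 = 11977.2000 / 12 = 998.1000
R̄ = (4.0 + 8.0 + 10.8 + 11.6 + 2.7 + 6.6 + 3.5 + 5.7 + 3.9 + 8.9 + 7.9 + 3.5) / 12 = 77.1000 / 12 = 6.4250
UCL = X̄̄ + A₂·R̄ = 998.1000 + 0.419 × 6.4250 = 1000.7921

1000.79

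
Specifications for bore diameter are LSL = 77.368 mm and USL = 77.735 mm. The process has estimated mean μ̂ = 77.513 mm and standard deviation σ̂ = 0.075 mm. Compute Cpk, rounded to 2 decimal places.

0.64

Cpu = (USL − μ̂) / (3σ̂) = (77.735 − 77.513) / (3 × 0.075) = 0.9867; Cpl = (μ̂ − LSL) / (3σ̂) = (77.513 − 77.368) / (3 × 0.075) = 0.6444; Cpk = min(Cpu, Cpl) = 0.6444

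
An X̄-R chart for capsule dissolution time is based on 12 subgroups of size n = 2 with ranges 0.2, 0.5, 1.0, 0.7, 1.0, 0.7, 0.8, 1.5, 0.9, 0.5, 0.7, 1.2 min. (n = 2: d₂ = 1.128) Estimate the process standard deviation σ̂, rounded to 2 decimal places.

0.72

R̄ = (0.2 + 0.5 + 1.0 + 0.7 + 1.0 + 0.7 + 0.8 + 1.5 + 0.9 + 0.5 + 0.7 + 1.2) / 12 = 0.8083
σ̂ = R̄ / d₂ = 0.8083 / 1.128 = 0.7166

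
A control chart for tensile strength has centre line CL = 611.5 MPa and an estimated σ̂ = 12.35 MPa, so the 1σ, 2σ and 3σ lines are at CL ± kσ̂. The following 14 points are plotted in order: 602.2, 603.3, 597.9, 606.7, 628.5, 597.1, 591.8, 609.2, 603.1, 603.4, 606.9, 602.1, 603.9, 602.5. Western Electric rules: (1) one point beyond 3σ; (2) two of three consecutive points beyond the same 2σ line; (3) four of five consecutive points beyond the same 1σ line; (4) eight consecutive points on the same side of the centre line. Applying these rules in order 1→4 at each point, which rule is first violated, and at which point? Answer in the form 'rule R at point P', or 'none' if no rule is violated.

Zone of each point (C = within 1σ̂, B = 1σ̂–2σ̂, A = 2σ̂–3σ̂, * = beyond 3σ̂; sign = side of CL): 1:-C, 2:-C, 3:-B, 4:-C, 5:+B, 6:-B, 7:-B, 8:-C, 9:-C, 10:-C, 11:-C, 12:-C, 13:-C, 14:-C
Rule 4 (eight consecutive points on the same side of the centre line) is satisfied at point 13.

rule 4 at point 13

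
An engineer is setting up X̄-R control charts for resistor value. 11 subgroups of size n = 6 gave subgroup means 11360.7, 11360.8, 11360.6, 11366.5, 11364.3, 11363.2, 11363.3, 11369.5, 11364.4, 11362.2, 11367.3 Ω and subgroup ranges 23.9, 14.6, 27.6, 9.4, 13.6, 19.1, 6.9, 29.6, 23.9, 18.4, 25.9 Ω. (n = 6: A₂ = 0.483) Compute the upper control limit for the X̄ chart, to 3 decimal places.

X̄̄ = (11360.7 + 11360.8 + 11360.6 + 11366.5 + 11364.3 + 11363.2 + 11363.3 + 11369.5 + 11364.4 + 11362.2 + 11367.3) / 11 = 125002.8000 / 11 = 11363.8909
R̄ = (23.9 + 14.6 + 27.6 + 9.4 + 13.6 + 19.1 + 6.9 + 29.6 + 23.9 + 18.4 + 25.9) / 11 = 212.9000 / 11 = 19.3545
UCL = X̄̄ + A₂·R̄ = 11363.8909 + 0.483 × 19.3545 = 11373.2392

11373.239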